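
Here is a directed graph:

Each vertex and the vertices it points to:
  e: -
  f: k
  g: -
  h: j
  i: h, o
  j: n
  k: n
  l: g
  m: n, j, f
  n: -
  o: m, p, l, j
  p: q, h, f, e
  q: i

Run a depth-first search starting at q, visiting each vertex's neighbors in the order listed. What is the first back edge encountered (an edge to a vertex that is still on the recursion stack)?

DFS from q (visiting each vertex's neighbors in the order listed); mark gray on enter, black on exit:
q gray
  i gray
    h gray
      j gray
        n gray
        n black
      j black
    h black
    o gray
      m gray
        m→n: n black — skip
        m→j: j black — skip
        f gray
          k gray
            k→n: n black — skip
          k black
        f black
      m black
      p gray
        p→q: q is gray → back edge
First back edge: p → q.

p->q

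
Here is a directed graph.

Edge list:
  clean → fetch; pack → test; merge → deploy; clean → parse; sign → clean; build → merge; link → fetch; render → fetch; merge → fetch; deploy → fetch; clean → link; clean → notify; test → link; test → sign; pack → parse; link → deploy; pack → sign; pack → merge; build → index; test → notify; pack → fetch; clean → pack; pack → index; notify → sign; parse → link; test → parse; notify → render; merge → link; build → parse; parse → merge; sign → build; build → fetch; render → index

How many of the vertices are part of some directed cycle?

5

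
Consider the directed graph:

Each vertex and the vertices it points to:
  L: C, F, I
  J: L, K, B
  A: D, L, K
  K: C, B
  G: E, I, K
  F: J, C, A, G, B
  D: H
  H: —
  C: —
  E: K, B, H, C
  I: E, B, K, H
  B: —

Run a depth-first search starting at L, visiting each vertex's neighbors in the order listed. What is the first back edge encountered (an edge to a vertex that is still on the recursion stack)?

J->L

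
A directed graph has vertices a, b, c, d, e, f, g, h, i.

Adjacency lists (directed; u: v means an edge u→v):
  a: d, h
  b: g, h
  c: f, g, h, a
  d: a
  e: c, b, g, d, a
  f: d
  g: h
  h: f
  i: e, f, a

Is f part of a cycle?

Yes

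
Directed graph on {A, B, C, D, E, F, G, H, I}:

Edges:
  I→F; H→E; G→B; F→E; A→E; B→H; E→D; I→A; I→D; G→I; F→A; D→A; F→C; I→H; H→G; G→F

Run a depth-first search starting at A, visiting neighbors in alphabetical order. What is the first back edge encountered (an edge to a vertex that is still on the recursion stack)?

D→A

DFS from A (visiting neighbors in alphabetical order); mark gray on enter, black on exit:
A gray
  E gray
    D gray
      D→A: A is gray → back edge
First back edge: D → A.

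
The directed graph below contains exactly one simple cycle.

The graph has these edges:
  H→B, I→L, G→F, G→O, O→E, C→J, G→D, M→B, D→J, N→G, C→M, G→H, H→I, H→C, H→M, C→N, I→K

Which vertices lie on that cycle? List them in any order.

C, G, H, N

DFS with gray/black marking from G:
G gray
  F gray
  F black
  O gray
    E gray
    E black
  O black
  D gray
    J gray
    J black
  D black
  H gray
    I gray
      L gray
      L black
      K gray
      K black
    I black
    B gray
    B black
    C gray
      C→J: J black — skip
      N gray
        N→G: G is gray → back edge
Back edge closes the cycle G → H → C → N → G; its vertices are {C, G, H, N}.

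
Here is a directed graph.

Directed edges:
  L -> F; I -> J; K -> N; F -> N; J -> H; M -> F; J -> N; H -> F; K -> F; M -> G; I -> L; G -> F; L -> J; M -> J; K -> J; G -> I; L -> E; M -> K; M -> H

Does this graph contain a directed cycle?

No

DFS with white/gray/black marking, starting from I:
I gray
  L gray
    E gray
    E black
    F gray
      N gray
      N black
    F black
    J gray
      J→N: N black — skip
      H gray
        H→F: F black — skip
      H black
    J black
  L black
  I→J: J black — skip
I black
G gray
  G→I: I black — skip
  G→F: F black — skip
G black
K gray
  K→N: N black — skip
  K→F: F black — skip
  K→J: J black — skip
K black
M gray
  M→G: G black — skip
  M→J: J black — skip
  M→F: F black — skip
  M→K: K black — skip
  M→H: H black — skip
M black
Every edge goes to a white or black vertex — no back edge, so the graph is acyclic.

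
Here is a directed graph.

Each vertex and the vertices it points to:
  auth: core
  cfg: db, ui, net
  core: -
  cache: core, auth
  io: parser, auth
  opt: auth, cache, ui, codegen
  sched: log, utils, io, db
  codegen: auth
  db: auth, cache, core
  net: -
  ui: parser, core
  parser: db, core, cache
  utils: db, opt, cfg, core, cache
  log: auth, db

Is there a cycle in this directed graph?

DFS with white/gray/black marking, starting from core:
core gray
core black
auth gray
  auth→core: core black — skip
auth black
cfg gray
  db gray
    db→auth: auth black — skip
    cache gray
      cache→core: core black — skip
      cache→auth: auth black — skip
    cache black
    db→core: core black — skip
  db black
  ui gray
    parser gray
      parser→db: db black — skip
      parser→core: core black — skip
      parser→cache: cache black — skip
    parser black
    ui→core: core black — skip
  ui black
  net gray
  net black
cfg black
io gray
  io→parser: parser black — skip
  io→auth: auth black — skip
io black
opt gray
  opt→auth: auth black — skip
  opt→cache: cache black — skip
  opt→ui: ui black — skip
  codegen gray
    codegen→auth: auth black — skip
  codegen black
opt black
sched gray
  log gray
    log→auth: auth black — skip
    log→db: db black — skip
  log black
  utils gray
    utils→db: db black — skip
    utils→opt: opt black — skip
    utils→cfg: cfg black — skip
    utils→core: core black — skip
    utils→cache: cache black — skip
  utils black
  sched→io: io black — skip
  sched→db: db black — skip
sched black
Every edge goes to a white or black vertex — no back edge, so the graph is acyclic.

No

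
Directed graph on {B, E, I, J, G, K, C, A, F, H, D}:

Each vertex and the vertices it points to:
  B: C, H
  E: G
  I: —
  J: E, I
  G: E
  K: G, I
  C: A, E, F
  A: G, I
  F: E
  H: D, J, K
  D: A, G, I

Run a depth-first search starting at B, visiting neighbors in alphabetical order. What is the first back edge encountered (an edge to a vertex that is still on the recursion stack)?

DFS from B (visiting neighbors in alphabetical order); mark gray on enter, black on exit:
B gray
  C gray
    A gray
      G gray
        E gray
          E→G: G is gray → back edge
First back edge: E → G.

E→G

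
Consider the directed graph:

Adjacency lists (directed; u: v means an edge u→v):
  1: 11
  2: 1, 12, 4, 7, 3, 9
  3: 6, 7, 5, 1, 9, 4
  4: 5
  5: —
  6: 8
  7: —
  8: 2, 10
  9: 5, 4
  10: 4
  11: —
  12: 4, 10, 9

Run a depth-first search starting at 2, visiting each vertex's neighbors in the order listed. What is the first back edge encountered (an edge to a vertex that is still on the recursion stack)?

8->2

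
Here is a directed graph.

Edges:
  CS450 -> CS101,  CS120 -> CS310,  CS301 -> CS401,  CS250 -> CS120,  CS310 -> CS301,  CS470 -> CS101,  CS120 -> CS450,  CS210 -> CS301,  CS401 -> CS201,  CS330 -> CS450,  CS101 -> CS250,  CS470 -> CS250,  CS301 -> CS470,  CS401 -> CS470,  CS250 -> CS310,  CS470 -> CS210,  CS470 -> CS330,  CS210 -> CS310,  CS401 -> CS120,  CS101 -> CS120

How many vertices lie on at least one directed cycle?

10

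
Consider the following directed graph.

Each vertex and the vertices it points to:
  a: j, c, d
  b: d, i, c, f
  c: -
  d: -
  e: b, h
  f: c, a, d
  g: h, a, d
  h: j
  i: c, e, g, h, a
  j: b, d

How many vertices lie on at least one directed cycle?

A vertex is on a directed cycle iff it belongs to a strongly connected component of size ≥ 2 (or has a self-loop).
The vertices on cycles are {a, b, e, f, g, h, i, j} — 8 in total.

8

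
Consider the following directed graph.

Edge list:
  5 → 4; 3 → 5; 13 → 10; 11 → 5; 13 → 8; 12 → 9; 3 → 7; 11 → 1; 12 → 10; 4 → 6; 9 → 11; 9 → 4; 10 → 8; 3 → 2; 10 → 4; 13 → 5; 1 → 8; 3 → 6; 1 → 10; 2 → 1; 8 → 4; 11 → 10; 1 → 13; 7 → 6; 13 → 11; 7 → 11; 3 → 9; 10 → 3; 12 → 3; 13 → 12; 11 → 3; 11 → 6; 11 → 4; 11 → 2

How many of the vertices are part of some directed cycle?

9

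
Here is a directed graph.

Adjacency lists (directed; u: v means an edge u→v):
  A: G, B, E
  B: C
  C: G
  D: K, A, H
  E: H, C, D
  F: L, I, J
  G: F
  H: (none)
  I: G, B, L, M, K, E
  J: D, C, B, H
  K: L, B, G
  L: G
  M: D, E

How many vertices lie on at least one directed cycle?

A vertex is on a directed cycle iff it belongs to a strongly connected component of size ≥ 2 (or has a self-loop).
The vertices on cycles are {A, B, C, D, E, F, G, I, J, K, L, M} — 12 in total.

12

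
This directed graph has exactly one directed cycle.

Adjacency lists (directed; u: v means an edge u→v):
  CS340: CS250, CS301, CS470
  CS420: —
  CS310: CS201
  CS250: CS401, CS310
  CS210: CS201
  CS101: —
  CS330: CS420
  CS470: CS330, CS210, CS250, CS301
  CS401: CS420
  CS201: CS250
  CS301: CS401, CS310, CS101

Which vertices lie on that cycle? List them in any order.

DFS with gray/black marking from CS201:
CS201 gray
  CS250 gray
    CS401 gray
      CS420 gray
      CS420 black
    CS401 black
    CS310 gray
      CS310→CS201: CS201 is gray → back edge
Back edge closes the cycle CS201 → CS250 → CS310 → CS201; its vertices are {CS201, CS250, CS310}.

CS201, CS250, CS310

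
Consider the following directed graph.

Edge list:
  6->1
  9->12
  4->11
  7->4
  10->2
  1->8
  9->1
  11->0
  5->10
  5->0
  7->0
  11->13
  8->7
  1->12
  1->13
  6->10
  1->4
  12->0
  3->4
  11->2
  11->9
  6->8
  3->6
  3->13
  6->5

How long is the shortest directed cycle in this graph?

4

For each vertex v, BFS finds the shortest path from v back to v.
The shortest such closed walk is 1 → 4 → 11 → 9 → 1, length 4.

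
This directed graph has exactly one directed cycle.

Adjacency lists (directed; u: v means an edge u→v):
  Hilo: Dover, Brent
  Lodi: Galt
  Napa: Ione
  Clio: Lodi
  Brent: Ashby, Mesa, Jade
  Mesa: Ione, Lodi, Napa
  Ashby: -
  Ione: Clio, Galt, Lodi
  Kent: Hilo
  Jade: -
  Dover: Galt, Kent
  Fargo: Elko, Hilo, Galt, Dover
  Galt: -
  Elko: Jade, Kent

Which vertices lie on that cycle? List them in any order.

Hilo, Kent, Dover

DFS with gray/black marking from Hilo:
Hilo gray
  Dover gray
    Galt gray
    Galt black
    Kent gray
      Kent→Hilo: Hilo is gray → back edge
Back edge closes the cycle Hilo → Dover → Kent → Hilo; its vertices are {Hilo, Kent, Dover}.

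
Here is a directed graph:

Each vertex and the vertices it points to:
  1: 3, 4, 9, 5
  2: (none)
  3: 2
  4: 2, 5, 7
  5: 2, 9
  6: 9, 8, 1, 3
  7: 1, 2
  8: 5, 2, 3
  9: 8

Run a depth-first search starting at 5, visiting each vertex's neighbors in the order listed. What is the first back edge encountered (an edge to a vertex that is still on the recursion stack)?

8->5

DFS from 5 (visiting each vertex's neighbors in the order listed); mark gray on enter, black on exit:
5 gray
  2 gray
  2 black
  9 gray
    8 gray
      8→5: 5 is gray → back edge
First back edge: 8 → 5.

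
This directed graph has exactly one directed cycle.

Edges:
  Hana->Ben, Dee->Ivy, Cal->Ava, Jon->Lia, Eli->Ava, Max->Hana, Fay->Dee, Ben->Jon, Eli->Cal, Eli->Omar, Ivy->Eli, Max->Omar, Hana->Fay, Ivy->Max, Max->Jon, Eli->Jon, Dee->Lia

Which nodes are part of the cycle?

DFS with gray/black marking from Ivy:
Ivy gray
  Max gray
    Jon gray
      Lia gray
      Lia black
    Jon black
    Omar gray
    Omar black
    Hana gray
      Ben gray
        Ben→Jon: Jon black — skip
      Ben black
      Fay gray
        Dee gray
          Dee→Ivy: Ivy is gray → back edge
Back edge closes the cycle Ivy → Max → Hana → Fay → Dee → Ivy; its vertices are {Dee, Fay, Ivy, Max, Hana}.

Dee, Fay, Ivy, Max, Hana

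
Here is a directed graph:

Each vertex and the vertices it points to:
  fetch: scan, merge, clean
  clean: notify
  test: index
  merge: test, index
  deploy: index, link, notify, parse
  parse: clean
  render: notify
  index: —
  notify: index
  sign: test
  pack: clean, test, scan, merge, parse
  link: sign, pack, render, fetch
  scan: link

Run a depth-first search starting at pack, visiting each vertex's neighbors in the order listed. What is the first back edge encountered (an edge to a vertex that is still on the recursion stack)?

link->pack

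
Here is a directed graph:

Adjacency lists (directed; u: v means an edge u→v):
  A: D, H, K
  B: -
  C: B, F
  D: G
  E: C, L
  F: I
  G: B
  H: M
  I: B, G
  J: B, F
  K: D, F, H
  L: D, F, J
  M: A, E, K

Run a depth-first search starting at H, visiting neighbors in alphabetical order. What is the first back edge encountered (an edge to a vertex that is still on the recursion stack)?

DFS from H (visiting neighbors in alphabetical order); mark gray on enter, black on exit:
H gray
  M gray
    A gray
      D gray
        G gray
          B gray
          B black
        G black
      D black
      A→H: H is gray → back edge
First back edge: A → H.

A->H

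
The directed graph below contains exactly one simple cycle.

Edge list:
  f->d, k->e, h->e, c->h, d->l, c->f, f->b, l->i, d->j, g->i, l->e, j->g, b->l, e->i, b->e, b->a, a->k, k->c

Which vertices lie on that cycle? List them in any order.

a, b, c, f, k

DFS with gray/black marking from f:
f gray
  b gray
    e gray
      i gray
      i black
    e black
    l gray
      l→e: e black — skip
      l→i: i black — skip
    l black
    a gray
      k gray
        k→e: e black — skip
        c gray
          c→f: f is gray → back edge
Back edge closes the cycle f → b → a → k → c → f; its vertices are {a, b, c, f, k}.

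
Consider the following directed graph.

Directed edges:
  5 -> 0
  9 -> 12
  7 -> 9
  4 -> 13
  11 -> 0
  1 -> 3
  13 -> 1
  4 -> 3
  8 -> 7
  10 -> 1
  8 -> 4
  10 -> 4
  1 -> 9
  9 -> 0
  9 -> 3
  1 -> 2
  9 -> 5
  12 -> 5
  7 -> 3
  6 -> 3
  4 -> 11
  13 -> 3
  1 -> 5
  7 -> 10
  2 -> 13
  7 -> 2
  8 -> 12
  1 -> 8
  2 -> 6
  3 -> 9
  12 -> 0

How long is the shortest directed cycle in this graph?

For each vertex v, BFS finds the shortest path from v back to v.
The shortest such closed walk is 9 → 3 → 9, length 2.

2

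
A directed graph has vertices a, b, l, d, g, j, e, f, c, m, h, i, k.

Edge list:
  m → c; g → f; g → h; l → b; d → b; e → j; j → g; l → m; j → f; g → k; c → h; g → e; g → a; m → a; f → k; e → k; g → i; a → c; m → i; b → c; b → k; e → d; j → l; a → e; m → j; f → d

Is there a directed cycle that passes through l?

Yes

l is on a cycle iff l can reach itself via ≥1 edge.
l → m → j → l — yes.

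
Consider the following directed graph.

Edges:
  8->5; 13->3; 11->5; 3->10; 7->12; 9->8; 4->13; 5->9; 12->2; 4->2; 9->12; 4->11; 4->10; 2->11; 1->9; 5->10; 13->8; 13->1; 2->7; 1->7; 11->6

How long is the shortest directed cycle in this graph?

3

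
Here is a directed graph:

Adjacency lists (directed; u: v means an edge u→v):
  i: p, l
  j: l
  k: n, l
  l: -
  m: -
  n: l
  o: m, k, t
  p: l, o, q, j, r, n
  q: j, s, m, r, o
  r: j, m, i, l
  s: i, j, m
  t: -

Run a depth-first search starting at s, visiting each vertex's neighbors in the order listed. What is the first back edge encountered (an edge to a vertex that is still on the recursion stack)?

DFS from s (visiting each vertex's neighbors in the order listed); mark gray on enter, black on exit:
s gray
  i gray
    p gray
      l gray
      l black
      o gray
        m gray
        m black
        k gray
          n gray
            n→l: l black — skip
          n black
          k→l: l black — skip
        k black
        t gray
        t black
      o black
      q gray
        j gray
          j→l: l black — skip
        j black
        q→s: s is gray → back edge
First back edge: q → s.

q->s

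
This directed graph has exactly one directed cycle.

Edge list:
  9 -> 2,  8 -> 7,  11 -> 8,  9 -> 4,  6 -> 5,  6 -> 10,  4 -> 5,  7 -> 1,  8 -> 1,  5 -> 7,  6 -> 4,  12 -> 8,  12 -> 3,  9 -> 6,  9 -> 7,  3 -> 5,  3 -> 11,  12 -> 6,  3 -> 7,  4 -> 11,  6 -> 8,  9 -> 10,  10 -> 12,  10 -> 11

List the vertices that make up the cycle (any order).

DFS with gray/black marking from 6:
6 gray
  10 gray
    12 gray
      12→6: 6 is gray → back edge
Back edge closes the cycle 6 → 10 → 12 → 6; its vertices are {6, 10, 12}.

6, 10, 12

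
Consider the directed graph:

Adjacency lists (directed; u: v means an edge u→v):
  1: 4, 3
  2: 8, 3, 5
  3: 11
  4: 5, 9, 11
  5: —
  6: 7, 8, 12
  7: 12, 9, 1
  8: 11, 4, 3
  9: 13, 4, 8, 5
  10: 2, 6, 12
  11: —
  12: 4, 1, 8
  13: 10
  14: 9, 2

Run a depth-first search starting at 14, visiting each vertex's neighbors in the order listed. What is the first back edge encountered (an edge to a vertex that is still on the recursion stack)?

DFS from 14 (visiting each vertex's neighbors in the order listed); mark gray on enter, black on exit:
14 gray
  9 gray
    13 gray
      10 gray
        2 gray
          8 gray
            11 gray
            11 black
            4 gray
              5 gray
              5 black
              4→9: 9 is gray → back edge
First back edge: 4 → 9.

4->9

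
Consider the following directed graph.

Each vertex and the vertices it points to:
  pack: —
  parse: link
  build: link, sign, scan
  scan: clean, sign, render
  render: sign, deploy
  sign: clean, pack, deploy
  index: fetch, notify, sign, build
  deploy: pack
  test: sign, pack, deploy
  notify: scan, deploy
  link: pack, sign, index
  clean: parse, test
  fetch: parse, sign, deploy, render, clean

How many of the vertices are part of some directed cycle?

A vertex is on a directed cycle iff it belongs to a strongly connected component of size ≥ 2 (or has a self-loop).
The vertices on cycles are {link, scan, sign, test, build, clean, fetch, index, parse, notify, render} — 11 in total.

11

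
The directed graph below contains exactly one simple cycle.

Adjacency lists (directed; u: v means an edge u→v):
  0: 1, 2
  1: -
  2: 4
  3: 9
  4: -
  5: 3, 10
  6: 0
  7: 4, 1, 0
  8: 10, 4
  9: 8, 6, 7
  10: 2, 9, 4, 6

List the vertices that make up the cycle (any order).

DFS with gray/black marking from 10:
10 gray
  2 gray
    4 gray
    4 black
  2 black
  9 gray
    8 gray
      8→10: 10 is gray → back edge
Back edge closes the cycle 10 → 9 → 8 → 10; its vertices are {8, 9, 10}.

8, 9, 10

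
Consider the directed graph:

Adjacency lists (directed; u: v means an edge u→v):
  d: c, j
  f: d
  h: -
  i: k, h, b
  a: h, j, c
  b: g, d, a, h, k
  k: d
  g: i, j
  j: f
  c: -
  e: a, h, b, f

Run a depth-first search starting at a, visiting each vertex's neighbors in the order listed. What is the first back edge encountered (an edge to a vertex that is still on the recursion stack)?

DFS from a (visiting each vertex's neighbors in the order listed); mark gray on enter, black on exit:
a gray
  h gray
  h black
  j gray
    f gray
      d gray
        c gray
        c black
        d→j: j is gray → back edge
First back edge: d → j.

d->j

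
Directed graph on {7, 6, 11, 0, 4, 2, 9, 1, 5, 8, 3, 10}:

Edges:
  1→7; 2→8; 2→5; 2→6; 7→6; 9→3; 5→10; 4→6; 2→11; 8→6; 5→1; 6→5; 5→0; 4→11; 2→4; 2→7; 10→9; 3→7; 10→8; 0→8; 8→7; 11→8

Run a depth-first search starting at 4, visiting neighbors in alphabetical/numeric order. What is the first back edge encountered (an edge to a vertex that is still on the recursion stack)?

8→6

DFS from 4 (visiting neighbors in alphabetical/numeric order); mark gray on enter, black on exit:
4 gray
  6 gray
    5 gray
      0 gray
        8 gray
          8→6: 6 is gray → back edge
First back edge: 8 → 6.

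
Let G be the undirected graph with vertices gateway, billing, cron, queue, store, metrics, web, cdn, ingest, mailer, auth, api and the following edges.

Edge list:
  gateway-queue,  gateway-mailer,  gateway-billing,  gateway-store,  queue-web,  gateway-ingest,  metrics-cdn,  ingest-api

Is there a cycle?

No

DFS, tracking each vertex's parent; an edge to a visited non-parent vertex closes a cycle.
Start from billing:
visit billing (parent –)
  visit gateway (parent billing)
    visit store (parent gateway)
      store–gateway: parent, skip
    visit mailer (parent gateway)
      mailer–gateway: parent, skip
    visit queue (parent gateway)
      visit web (parent queue)
        web–queue: parent, skip
      queue–gateway: parent, skip
    gateway–billing: parent, skip
    visit ingest (parent gateway)
      ingest–gateway: parent, skip
      visit api (parent ingest)
        api–ingest: parent, skip
visit cron (parent –)
visit metrics (parent –)
  visit cdn (parent metrics)
    cdn–metrics: parent, skip
visit auth (parent –)
No non-parent visited neighbor found — the graph is a forest.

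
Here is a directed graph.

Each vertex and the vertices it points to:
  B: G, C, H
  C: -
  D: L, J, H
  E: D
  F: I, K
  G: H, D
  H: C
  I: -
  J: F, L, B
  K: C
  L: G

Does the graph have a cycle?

Yes

DFS with white/gray/black marking, starting from J:
J gray
  F gray
    I gray
    I black
    K gray
      C gray
      C black
    K black
  F black
  L gray
    G gray
      H gray
        H→C: C black — skip
      H black
      D gray
        D→L: L is gray → back edge
Back edge found, so a cycle exists: L → G → D → L.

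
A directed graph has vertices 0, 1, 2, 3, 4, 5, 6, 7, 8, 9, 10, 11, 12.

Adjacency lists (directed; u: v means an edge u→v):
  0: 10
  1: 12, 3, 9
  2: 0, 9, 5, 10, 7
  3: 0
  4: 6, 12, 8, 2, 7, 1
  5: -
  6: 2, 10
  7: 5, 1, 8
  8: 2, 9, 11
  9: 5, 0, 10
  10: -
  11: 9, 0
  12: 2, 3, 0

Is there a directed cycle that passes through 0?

No

0 lies on a cycle iff there is a path from 0 back to itself.
Exploring from 0, it never reaches itself; equivalently, its strongly connected component is a singleton.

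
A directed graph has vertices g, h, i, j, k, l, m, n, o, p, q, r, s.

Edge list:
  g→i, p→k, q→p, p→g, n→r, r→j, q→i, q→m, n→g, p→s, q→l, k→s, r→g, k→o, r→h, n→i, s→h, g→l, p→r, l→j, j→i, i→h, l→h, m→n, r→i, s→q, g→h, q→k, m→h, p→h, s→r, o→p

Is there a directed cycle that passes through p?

Yes

p is on a cycle iff p can reach itself via ≥1 edge.
p → k → o → p — yes.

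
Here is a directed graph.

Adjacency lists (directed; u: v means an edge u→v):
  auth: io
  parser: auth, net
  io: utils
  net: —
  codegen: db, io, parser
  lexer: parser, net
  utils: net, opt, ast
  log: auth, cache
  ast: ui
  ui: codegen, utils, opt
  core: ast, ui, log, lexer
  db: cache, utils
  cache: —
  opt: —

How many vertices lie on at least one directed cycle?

A vertex is on a directed cycle iff it belongs to a strongly connected component of size ≥ 2 (or has a self-loop).
The vertices on cycles are {db, io, ui, ast, auth, utils, parser, codegen} — 8 in total.

8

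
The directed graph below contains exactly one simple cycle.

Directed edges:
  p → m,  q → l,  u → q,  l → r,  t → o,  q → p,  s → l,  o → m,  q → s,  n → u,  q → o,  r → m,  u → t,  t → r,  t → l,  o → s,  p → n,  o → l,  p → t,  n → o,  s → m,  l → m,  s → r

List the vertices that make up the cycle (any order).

n, p, q, u

DFS with gray/black marking from p:
p gray
  m gray
  m black
  t gray
    l gray
      l→m: m black — skip
      r gray
        r→m: m black — skip
      r black
    l black
    o gray
      s gray
        s→m: m black — skip
        s→l: l black — skip
        s→r: r black — skip
      s black
      o→m: m black — skip
      o→l: l black — skip
    o black
    t→r: r black — skip
  t black
  n gray
    n→o: o black — skip
    u gray
      u→t: t black — skip
      q gray
        q→p: p is gray → back edge
Back edge closes the cycle p → n → u → q → p; its vertices are {n, p, q, u}.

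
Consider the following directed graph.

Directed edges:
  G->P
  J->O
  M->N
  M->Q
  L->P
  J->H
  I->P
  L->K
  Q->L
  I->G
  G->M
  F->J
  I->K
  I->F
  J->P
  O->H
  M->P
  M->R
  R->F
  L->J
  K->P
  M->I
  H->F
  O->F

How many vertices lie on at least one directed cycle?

7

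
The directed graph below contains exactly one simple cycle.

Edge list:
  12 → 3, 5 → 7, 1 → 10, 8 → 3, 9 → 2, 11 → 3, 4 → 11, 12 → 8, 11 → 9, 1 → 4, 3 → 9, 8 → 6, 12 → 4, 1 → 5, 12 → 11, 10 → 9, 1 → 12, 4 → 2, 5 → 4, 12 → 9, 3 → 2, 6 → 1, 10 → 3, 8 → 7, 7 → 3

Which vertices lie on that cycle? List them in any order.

1, 6, 8, 12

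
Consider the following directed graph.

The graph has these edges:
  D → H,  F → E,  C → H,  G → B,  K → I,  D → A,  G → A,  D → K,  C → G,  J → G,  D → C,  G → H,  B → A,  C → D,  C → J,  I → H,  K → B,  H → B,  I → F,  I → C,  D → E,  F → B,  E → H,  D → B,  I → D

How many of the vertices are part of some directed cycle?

A vertex is on a directed cycle iff it belongs to a strongly connected component of size ≥ 2 (or has a self-loop).
The vertices on cycles are {C, D, I, K} — 4 in total.

4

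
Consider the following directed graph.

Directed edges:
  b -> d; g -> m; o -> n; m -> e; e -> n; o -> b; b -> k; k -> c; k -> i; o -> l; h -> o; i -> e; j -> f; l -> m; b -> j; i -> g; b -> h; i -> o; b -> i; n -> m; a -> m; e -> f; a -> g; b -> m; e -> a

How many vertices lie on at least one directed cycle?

A vertex is on a directed cycle iff it belongs to a strongly connected component of size ≥ 2 (or has a self-loop).
The vertices on cycles are {a, b, e, g, h, i, k, m, n, o} — 10 in total.

10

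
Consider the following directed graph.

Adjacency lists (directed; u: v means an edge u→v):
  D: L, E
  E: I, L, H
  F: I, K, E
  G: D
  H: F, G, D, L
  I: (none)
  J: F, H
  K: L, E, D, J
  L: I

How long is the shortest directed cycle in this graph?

For each vertex v, BFS finds the shortest path from v back to v.
The shortest such closed walk is J → F → K → J, length 3.

3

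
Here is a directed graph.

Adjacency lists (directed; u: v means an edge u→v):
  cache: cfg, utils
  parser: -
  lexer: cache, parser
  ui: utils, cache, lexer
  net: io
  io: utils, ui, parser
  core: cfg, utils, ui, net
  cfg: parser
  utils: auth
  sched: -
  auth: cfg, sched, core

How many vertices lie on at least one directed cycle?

A vertex is on a directed cycle iff it belongs to a strongly connected component of size ≥ 2 (or has a self-loop).
The vertices on cycles are {io, ui, net, auth, core, cache, lexer, utils} — 8 in total.

8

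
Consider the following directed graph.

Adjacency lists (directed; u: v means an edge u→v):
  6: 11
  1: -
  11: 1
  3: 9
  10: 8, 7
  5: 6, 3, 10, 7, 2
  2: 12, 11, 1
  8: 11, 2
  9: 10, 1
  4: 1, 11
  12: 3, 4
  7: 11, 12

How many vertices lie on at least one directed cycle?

7

A vertex is on a directed cycle iff it belongs to a strongly connected component of size ≥ 2 (or has a self-loop).
The vertices on cycles are {2, 3, 7, 8, 9, 10, 12} — 7 in total.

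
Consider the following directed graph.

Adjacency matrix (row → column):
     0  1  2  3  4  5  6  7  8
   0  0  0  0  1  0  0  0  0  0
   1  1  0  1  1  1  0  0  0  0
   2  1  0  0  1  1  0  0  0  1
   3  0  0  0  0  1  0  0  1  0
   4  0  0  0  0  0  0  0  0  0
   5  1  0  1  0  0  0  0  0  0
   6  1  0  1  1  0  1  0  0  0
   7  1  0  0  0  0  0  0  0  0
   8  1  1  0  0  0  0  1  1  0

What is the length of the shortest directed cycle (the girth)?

3

For each vertex v, BFS finds the shortest path from v back to v.
The shortest such closed walk is 8 → 1 → 2 → 8, length 3.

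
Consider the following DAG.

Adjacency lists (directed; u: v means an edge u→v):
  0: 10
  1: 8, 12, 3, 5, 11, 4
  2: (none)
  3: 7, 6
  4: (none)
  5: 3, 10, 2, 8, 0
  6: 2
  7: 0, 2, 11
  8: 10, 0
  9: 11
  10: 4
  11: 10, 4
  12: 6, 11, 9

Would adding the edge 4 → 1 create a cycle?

Yes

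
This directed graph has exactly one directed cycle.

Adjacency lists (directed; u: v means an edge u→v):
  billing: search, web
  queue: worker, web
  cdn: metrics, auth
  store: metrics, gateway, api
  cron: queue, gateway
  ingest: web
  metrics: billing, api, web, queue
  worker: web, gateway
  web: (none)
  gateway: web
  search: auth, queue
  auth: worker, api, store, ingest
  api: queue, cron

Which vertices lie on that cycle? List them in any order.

auth, store, search, billing, metrics

DFS with gray/black marking from auth:
auth gray
  worker gray
    web gray
    web black
    gateway gray
      gateway→web: web black — skip
    gateway black
  worker black
  api gray
    queue gray
      queue→worker: worker black — skip
      queue→web: web black — skip
    queue black
    cron gray
      cron→queue: queue black — skip
      cron→gateway: gateway black — skip
    cron black
  api black
  store gray
    metrics gray
      billing gray
        search gray
          search→auth: auth is gray → back edge
Back edge closes the cycle auth → store → metrics → billing → search → auth; its vertices are {auth, store, search, billing, metrics}.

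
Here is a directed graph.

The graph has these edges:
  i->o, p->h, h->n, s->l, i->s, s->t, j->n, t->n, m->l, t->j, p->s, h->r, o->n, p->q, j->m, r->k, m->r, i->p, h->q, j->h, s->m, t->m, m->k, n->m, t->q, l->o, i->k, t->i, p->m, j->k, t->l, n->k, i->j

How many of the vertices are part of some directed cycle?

A vertex is on a directed cycle iff it belongs to a strongly connected component of size ≥ 2 (or has a self-loop).
The vertices on cycles are {i, l, m, n, o, p, s, t} — 8 in total.

8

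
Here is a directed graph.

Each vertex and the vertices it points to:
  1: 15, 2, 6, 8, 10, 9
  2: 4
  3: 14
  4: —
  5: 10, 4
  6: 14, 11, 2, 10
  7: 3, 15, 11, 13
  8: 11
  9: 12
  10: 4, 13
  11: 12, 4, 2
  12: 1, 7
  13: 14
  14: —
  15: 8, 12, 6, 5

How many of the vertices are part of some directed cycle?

8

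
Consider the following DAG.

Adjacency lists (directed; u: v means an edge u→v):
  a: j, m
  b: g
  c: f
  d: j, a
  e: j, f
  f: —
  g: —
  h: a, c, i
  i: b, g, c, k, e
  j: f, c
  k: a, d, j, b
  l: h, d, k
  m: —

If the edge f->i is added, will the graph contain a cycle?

Yes

Adding f→i creates a cycle iff i can already reach f.
Path from i: i → e → f.
So i → … → f → i is a cycle.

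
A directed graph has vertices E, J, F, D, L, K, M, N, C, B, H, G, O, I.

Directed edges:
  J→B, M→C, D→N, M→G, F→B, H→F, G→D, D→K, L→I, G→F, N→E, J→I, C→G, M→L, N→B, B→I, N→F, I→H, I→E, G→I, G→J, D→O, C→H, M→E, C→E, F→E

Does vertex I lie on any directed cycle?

I is on a cycle iff I can reach itself via ≥1 edge.
I → H → F → B → I — yes.

Yes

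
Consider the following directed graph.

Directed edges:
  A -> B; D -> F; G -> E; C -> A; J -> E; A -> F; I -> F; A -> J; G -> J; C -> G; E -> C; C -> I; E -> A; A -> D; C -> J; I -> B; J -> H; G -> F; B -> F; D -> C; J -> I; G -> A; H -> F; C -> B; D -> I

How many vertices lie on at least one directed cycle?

6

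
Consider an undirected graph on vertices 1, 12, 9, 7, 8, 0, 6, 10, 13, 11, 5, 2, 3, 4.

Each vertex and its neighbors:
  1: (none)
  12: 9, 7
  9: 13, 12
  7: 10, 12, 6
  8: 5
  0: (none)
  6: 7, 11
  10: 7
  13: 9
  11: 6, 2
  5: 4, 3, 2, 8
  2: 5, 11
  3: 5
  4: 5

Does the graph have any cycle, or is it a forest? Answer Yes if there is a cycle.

No

DFS, tracking each vertex's parent; an edge to a visited non-parent vertex closes a cycle.
Start from 7:
visit 7 (parent –)
  visit 10 (parent 7)
    10–7: parent, skip
  visit 12 (parent 7)
    visit 9 (parent 12)
      visit 13 (parent 9)
        13–9: parent, skip
      9–12: parent, skip
    12–7: parent, skip
  visit 6 (parent 7)
    6–7: parent, skip
    visit 11 (parent 6)
      11–6: parent, skip
      visit 2 (parent 11)
        visit 5 (parent 2)
          visit 4 (parent 5)
            4–5: parent, skip
          visit 3 (parent 5)
            3–5: parent, skip
          5–2: parent, skip
          visit 8 (parent 5)
            8–5: parent, skip
        2–11: parent, skip
visit 1 (parent –)
visit 0 (parent –)
No non-parent visited neighbor found — the graph is a forest.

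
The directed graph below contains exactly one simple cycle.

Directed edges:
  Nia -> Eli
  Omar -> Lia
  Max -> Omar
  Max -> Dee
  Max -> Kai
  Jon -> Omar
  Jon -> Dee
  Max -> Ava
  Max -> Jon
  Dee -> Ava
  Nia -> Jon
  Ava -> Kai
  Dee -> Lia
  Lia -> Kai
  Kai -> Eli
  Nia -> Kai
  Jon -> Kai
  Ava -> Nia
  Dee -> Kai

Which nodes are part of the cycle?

DFS with gray/black marking from Jon:
Jon gray
  Omar gray
    Lia gray
      Kai gray
        Eli gray
        Eli black
      Kai black
    Lia black
  Omar black
  Dee gray
    Dee→Kai: Kai black — skip
    Dee→Lia: Lia black — skip
    Ava gray
      Nia gray
        Nia→Eli: Eli black — skip
        Nia→Kai: Kai black — skip
        Nia→Jon: Jon is gray → back edge
Back edge closes the cycle Jon → Dee → Ava → Nia → Jon; its vertices are {Ava, Dee, Jon, Nia}.

Ava, Dee, Jon, Nia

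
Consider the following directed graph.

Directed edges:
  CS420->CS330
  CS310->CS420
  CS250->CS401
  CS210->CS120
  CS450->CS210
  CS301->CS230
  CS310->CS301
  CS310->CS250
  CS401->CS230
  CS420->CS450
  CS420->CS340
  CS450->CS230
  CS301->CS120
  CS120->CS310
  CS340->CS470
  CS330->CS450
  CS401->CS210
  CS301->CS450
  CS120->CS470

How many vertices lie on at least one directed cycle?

9

A vertex is on a directed cycle iff it belongs to a strongly connected component of size ≥ 2 (or has a self-loop).
The vertices on cycles are {CS120, CS210, CS250, CS301, CS310, CS330, CS401, CS420, CS450} — 9 in total.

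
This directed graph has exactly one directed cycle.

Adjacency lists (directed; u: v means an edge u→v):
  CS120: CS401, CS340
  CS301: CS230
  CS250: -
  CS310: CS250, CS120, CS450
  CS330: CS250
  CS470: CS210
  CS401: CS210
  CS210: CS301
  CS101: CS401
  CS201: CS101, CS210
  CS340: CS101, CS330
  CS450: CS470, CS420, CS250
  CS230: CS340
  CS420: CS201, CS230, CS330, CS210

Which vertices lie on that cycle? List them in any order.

CS101, CS210, CS230, CS301, CS340, CS401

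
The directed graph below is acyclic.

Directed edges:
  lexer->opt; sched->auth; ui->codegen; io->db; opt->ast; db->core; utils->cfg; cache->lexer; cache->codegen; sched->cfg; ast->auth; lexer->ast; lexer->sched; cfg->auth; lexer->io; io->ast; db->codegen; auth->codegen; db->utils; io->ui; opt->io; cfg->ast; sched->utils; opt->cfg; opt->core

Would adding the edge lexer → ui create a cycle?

Adding lexer→ui creates a cycle iff ui can already reach lexer.
Explore from ui: no path reaches lexer. The graph stays acyclic.

No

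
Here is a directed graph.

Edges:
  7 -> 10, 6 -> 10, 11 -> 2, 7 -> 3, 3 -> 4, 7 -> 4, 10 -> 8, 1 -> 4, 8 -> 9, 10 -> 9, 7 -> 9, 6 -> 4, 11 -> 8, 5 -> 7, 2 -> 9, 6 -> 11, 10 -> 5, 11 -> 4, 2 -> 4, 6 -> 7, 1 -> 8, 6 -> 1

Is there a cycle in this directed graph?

DFS with white/gray/black marking, starting from 4:
4 gray
4 black
3 gray
  3→4: 4 black — skip
3 black
8 gray
  9 gray
  9 black
8 black
6 gray
  11 gray
    11→4: 4 black — skip
    11→8: 8 black — skip
    2 gray
      2→4: 4 black — skip
      2→9: 9 black — skip
    2 black
  11 black
  6→4: 4 black — skip
  10 gray
    5 gray
      7 gray
        7→10: 10 is gray → back edge
Back edge found, so a cycle exists: 10 → 5 → 7 → 10.

Yes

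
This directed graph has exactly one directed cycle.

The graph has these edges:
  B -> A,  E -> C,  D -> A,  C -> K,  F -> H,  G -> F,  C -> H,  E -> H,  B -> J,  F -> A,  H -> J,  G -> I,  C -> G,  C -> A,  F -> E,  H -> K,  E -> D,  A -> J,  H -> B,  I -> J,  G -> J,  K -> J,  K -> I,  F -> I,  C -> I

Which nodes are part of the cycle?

C, E, F, G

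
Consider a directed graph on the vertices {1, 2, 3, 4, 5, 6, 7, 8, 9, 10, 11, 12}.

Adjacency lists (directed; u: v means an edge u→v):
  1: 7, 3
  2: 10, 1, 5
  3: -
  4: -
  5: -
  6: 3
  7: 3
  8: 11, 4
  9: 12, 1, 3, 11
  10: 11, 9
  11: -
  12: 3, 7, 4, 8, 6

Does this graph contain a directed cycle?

No

DFS with white/gray/black marking, starting from 5:
5 gray
5 black
1 gray
  7 gray
    3 gray
    3 black
  7 black
  1→3: 3 black — skip
1 black
2 gray
  10 gray
    11 gray
    11 black
    9 gray
      12 gray
        12→3: 3 black — skip
        12→7: 7 black — skip
        4 gray
        4 black
        8 gray
          8→11: 11 black — skip
          8→4: 4 black — skip
        8 black
        6 gray
          6→3: 3 black — skip
        6 black
      12 black
      9→1: 1 black — skip
      9→3: 3 black — skip
      9→11: 11 black — skip
    9 black
  10 black
  2→1: 1 black — skip
  2→5: 5 black — skip
2 black
Every edge goes to a white or black vertex — no back edge, so the graph is acyclic.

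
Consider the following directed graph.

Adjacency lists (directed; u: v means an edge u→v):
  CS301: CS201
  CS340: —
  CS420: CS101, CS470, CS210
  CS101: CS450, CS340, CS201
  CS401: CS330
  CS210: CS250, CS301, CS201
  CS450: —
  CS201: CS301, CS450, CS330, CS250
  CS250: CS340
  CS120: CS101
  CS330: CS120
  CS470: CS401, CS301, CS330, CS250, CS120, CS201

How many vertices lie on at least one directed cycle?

A vertex is on a directed cycle iff it belongs to a strongly connected component of size ≥ 2 (or has a self-loop).
The vertices on cycles are {CS101, CS120, CS201, CS301, CS330} — 5 in total.

5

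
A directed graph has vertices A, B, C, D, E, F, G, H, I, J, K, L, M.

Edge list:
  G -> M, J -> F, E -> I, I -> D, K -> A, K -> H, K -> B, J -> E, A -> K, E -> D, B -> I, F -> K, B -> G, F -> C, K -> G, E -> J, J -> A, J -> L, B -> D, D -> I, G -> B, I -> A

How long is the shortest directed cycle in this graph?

2

For each vertex v, BFS finds the shortest path from v back to v.
The shortest such closed walk is J → E → J, length 2.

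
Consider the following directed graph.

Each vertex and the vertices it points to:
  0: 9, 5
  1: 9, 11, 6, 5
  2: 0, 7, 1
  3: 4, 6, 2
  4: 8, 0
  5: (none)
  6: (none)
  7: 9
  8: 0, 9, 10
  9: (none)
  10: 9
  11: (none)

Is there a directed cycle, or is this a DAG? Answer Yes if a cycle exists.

No

DFS with white/gray/black marking, starting from 1:
1 gray
  9 gray
  9 black
  11 gray
  11 black
  6 gray
  6 black
  5 gray
  5 black
1 black
0 gray
  0→9: 9 black — skip
  0→5: 5 black — skip
0 black
2 gray
  2→0: 0 black — skip
  7 gray
    7→9: 9 black — skip
  7 black
  2→1: 1 black — skip
2 black
3 gray
  4 gray
    8 gray
      8→0: 0 black — skip
      8→9: 9 black — skip
      10 gray
        10→9: 9 black — skip
      10 black
    8 black
    4→0: 0 black — skip
  4 black
  3→6: 6 black — skip
  3→2: 2 black — skip
3 black
Every edge goes to a white or black vertex — no back edge, so the graph is acyclic.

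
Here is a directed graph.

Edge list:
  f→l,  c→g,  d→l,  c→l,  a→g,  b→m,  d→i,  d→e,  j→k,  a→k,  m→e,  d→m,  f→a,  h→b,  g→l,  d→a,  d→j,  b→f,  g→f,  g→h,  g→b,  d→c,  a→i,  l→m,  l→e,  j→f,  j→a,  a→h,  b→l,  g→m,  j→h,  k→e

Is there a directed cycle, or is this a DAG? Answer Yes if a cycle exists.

DFS with white/gray/black marking, starting from e:
e gray
e black
h gray
  b gray
    l gray
      m gray
        m→e: e black — skip
      m black
      l→e: e black — skip
    l black
    f gray
      f→l: l black — skip
      a gray
        k gray
          k→e: e black — skip
        k black
        a→h: h is gray → back edge
Back edge found, so a cycle exists: h → b → f → a → h.

Yes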